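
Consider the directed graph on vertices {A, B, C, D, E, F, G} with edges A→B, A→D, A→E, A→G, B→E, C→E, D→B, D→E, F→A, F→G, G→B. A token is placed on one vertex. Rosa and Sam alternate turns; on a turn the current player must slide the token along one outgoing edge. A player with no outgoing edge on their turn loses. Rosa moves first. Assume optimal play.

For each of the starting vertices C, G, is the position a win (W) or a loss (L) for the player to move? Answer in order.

Positions with no move are L. A position that does have a move is losing for the player to move precisely when every available move leads to a winning position for the opponent. Fill in the labels:
Every edge goes from a vertex to one that appears earlier in the order E, B, G, D, A, F, C, so processing vertices in that order labels each vertex after all of its successors.
E: no outgoing edge → L
B: →E(L), so W
G: →B(W) only, which is W, so L
D: →E(L), so W
A: →G(L), so W
F: →G(L), so W
C: →E(L), so W

C: W, G: L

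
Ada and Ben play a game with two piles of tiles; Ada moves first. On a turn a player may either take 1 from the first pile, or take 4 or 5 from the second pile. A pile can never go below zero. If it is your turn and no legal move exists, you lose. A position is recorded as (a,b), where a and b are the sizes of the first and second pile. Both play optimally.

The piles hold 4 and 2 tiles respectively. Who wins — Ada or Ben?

Ben wins.

Build the W/L table. Terminal = L. A non-terminal position is W if it has a move to some L; otherwise it is L.
No move ever increases a pile, so every position that can arise here has a ≤ 4 and b ≤ 2; it is enough to label the cells with 0 ≤ a ≤ 4 and 0 ≤ b ≤ 2.
Every move lowers a or b (never raises either), so fill the grid row by row in increasing a, and left to right within a row: each cell's successors are then already labelled.
      b=0  b=1  b=2
a=0:    L    L    L
a=1:    W    W    W
a=2:    L    L    L
a=3:    W    W    W
a=4:    L    L    L
Cells with no legal move (terminal, hence L): (0,0), (0,1), (0,2).
The remaining L cells, each justified by listing all of its moves:
(2,0): L (sole option (1,0)(W) is W)
(2,1): L (sole option (1,1)(W) is W)
(2,2): L (sole option (1,2)(W) is W)
(4,0): L (sole option (3,0)(W) is W)
(4,1): L (sole option (3,1)(W) is W)
(4,2): L (sole option (3,2)(W) is W)
Every other cell has at least one move into one of the L cells above, so it is W.
Every move from (4,2) reaches a W position, so the mover loses.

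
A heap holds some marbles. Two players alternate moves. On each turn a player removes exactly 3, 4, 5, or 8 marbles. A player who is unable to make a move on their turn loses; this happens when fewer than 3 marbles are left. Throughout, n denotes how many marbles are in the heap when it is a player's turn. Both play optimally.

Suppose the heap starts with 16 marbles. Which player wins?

Use the standard recursion: the mover loses at a terminal position; elsewhere, the mover wins exactly when some move hands the opponent an L position.
n=0: no move → L
n=1: no move → L
n=2: no move → L
n=3: W (go to 0, an L position)
n=4: W (go to 1, an L position)
n=5: W (go to 2, an L position)
n=6: W (go to 2, an L position)
n=7: W (go to 2, an L position)
n=8: W (go to 0, an L position)
n=9: W (go to 1, an L position)
n=10: W (go to 2, an L position)
n=11: L (options 8(W), 7(W), 6(W), 3(W) are all W)
n=12: L (options 9(W), 8(W), 7(W), 4(W) are all W)
n=13: L (options 10(W), 9(W), 8(W), 5(W) are all W)
n=14: W (go to 11, an L position)
n=15: W (go to 12, an L position)
n=16: W (go to 13, an L position)
From 16 the player to move can remove 3, leaving 13, reaching an L position.

The first player wins.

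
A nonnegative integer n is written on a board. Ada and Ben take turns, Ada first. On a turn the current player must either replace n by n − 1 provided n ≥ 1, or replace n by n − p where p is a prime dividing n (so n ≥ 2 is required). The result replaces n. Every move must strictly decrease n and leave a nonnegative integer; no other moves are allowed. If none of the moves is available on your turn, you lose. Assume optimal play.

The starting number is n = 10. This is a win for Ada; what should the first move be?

Move to 8.

Work bottom-up. With no move the player to move loses. Otherwise the position is W if at least one move leads to an L position for the opponent, and L if every move leads to a W.
n=0: no move → L
n=1: →0(L), so W
n=2: →0(L), so W
n=3: →0(L), so W
n=4: →2(W), 3(W) — all W, so L
n=5: →0(L), so W
n=6: →4(L), so W
n=7: →0(L), so W
n=8: →6(W), 7(W) — all W, so L
n=9: →8(L), so W
n=10: →8(L), so W
From 10, the L positions reachable in one move are: 8.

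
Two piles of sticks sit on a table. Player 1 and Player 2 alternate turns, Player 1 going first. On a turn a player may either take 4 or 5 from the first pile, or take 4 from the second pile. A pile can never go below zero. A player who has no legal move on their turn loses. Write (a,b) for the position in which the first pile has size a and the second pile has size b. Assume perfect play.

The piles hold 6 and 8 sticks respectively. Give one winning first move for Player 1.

Classify positions by backward induction: terminal positions (no move available) are L. From any other position, the mover wins iff some move reaches an L.
No move ever increases a pile, so every position that can arise here has a ≤ 6 and b ≤ 8; it is enough to label the cells with 0 ≤ a ≤ 6 and 0 ≤ b ≤ 8.
Every move lowers a or b (never raises either), so fill the grid row by row in increasing a, and left to right within a row: each cell's successors are then already labelled.
      b=0  b=1  b=2  b=3  b=4  b=5  b=6  b=7  b=8
a=0:    L    L    L    L    W    W    W    W    L
a=1:    L    L    L    L    W    W    W    W    L
a=2:    L    L    L    L    W    W    W    W    L
a=3:    L    L    L    L    W    W    W    W    L
a=4:    W    W    W    W    L    L    L    L    W
a=5:    W    W    W    W    L    L    L    L    W
a=6:    W    W    W    W    L    L    L    L    W
Cells with no legal move (terminal, hence L): (0,0), (0,1), (0,2), (0,3), (1,0), (1,1), (1,2), (1,3), (2,0), (2,1), (2,2), (2,3), (3,0), (3,1), (3,2), (3,3).
The remaining L cells, each justified by listing all of its moves:
(0,8): only reaches (0,4)(W), which is W → L
(1,8): only reaches (1,4)(W), which is W → L
(2,8): only reaches (2,4)(W), which is W → L
(3,8): only reaches (3,4)(W), which is W → L
(4,4): only reaches (0,4)(W), (4,0)(W), all W → L
(4,5): only reaches (0,5)(W), (4,1)(W), all W → L
(4,6): only reaches (0,6)(W), (4,2)(W), all W → L
(4,7): only reaches (0,7)(W), (4,3)(W), all W → L
(5,4): only reaches (1,4)(W), (0,4)(W), (5,0)(W), all W → L
(5,5): only reaches (1,5)(W), (0,5)(W), (5,1)(W), all W → L
(5,6): only reaches (1,6)(W), (0,6)(W), (5,2)(W), all W → L
(5,7): only reaches (1,7)(W), (0,7)(W), (5,3)(W), all W → L
(6,4): only reaches (2,4)(W), (1,4)(W), (6,0)(W), all W → L
(6,5): only reaches (2,5)(W), (1,5)(W), (6,1)(W), all W → L
(6,6): only reaches (2,6)(W), (1,6)(W), (6,2)(W), all W → L
(6,7): only reaches (2,7)(W), (1,7)(W), (6,3)(W), all W → L
Every other cell has at least one move into one of the L cells above, so it is W.
From (6,8), the L positions reachable in one move are: (2,8), (1,8), (6,4). Any move reaching one of these is winning.

Move to (2,8).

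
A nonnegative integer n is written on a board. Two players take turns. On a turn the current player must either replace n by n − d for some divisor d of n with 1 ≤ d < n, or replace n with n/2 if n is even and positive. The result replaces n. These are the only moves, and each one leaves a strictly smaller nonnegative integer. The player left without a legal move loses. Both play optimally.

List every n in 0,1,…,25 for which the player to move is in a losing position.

Label each position W (a win for the player to move) or L (a loss). A position with no legal move is L; any other position is W exactly when some move reaches an L, and L when every move reaches a W.
n=0: no move → L
n=1: no move → L
n=2: can move to 1, which is L ⇒ W
n=3: the only move is to 2(W), a W ⇒ L
n=4: can move to 3, which is L ⇒ W
n=5: the only move is to 4(W), a W ⇒ L
n=6: can move to 3, which is L ⇒ W
n=7: the only move is to 6(W), a W ⇒ L
n=8: can move to 7, which is L ⇒ W
n=9: moves to 6(W), 8(W); every one is W ⇒ L
n=10: can move to 5, which is L ⇒ W
n=11: the only move is to 10(W), a W ⇒ L
n=12: can move to 9, which is L ⇒ W
n=13: the only move is to 12(W), a W ⇒ L
n=14: can move to 7, which is L ⇒ W
n=15: moves to 10(W), 12(W), 14(W); every one is W ⇒ L
n=16: can move to 15, which is L ⇒ W
n=17: the only move is to 16(W), a W ⇒ L
n=18: can move to 9, which is L ⇒ W
n=19: the only move is to 18(W), a W ⇒ L
n=20: can move to 15, which is L ⇒ W
n=21: moves to 14(W), 18(W), 20(W); every one is W ⇒ L
n=22: can move to 11, which is L ⇒ W
n=23: the only move is to 22(W), a W ⇒ L
n=24: can move to 21, which is L ⇒ W
n=25: moves to 20(W), 24(W); every one is W ⇒ L
The losing starting values of n are exactly the entries labelled L in this table (14 of them).

0, 1, 3, 5, 7, 9, 11, 13, 15, 17, 19, 21, 23, 25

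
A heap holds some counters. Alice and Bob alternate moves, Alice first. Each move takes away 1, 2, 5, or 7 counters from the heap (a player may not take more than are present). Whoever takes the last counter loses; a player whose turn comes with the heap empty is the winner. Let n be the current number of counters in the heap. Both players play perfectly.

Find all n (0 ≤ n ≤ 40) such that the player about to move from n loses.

Build the W/L table. Terminal = W. A non-terminal position is W if it has a move to some L; otherwise it is L.
n=0: no move; the opponent has just taken the last counter and therefore loses → W
n=1: the only move is to 0(W), a W ⇒ L
n=2: can move to 1, which is L ⇒ W
n=3: can move to 1, which is L ⇒ W
n=4: moves to 3(W), 2(W); every one is W ⇒ L
n=5: can move to 4, which is L ⇒ W
n=6: can move to 4, which is L ⇒ W
n=7: moves to 6(W), 5(W), 2(W), 0(W); every one is W ⇒ L
n=8: can move to 7, which is L ⇒ W
n=9: can move to 7, which is L ⇒ W
n=10: moves to 9(W), 8(W), 5(W), 3(W); every one is W ⇒ L
n=11: can move to 10, which is L ⇒ W
n=12: can move to 10, which is L ⇒ W
n=13: moves to 12(W), 11(W), 8(W), 6(W); every one is W ⇒ L
n=14: can move to 13, which is L ⇒ W
n=15: can move to 13, which is L ⇒ W
n=16: moves to 15(W), 14(W), 11(W), 9(W); every one is W ⇒ L
n=17: can move to 16, which is L ⇒ W
n=18: can move to 16, which is L ⇒ W
n=19: moves to 18(W), 17(W), 14(W), 12(W); every one is W ⇒ L
n=20: can move to 19, which is L ⇒ W
n=21: can move to 19, which is L ⇒ W
n=22: moves to 21(W), 20(W), 17(W), 15(W); every one is W ⇒ L
n=23: can move to 22, which is L ⇒ W
n=24: can move to 22, which is L ⇒ W
n=25: moves to 24(W), 23(W), 20(W), 18(W); every one is W ⇒ L
n=26: can move to 25, which is L ⇒ W
n=27: can move to 25, which is L ⇒ W
n=28: moves to 27(W), 26(W), 23(W), 21(W); every one is W ⇒ L
n=29: can move to 28, which is L ⇒ W
n=30: can move to 28, which is L ⇒ W
n=31: moves to 30(W), 29(W), 26(W), 24(W); every one is W ⇒ L
n=32: can move to 31, which is L ⇒ W
n=33: can move to 31, which is L ⇒ W
n=34: moves to 33(W), 32(W), 29(W), 27(W); every one is W ⇒ L
n=35: can move to 34, which is L ⇒ W
n=36: can move to 34, which is L ⇒ W
n=37: moves to 36(W), 35(W), 32(W), 30(W); every one is W ⇒ L
n=38: can move to 37, which is L ⇒ W
n=39: can move to 37, which is L ⇒ W
n=40: moves to 39(W), 38(W), 35(W), 33(W); every one is W ⇒ L
Reading off the rows marked L gives the requested list; there are 14 such values of n.

1, 4, 7, 10, 13, 16, 19, 22, 25, 28, 31, 34, 37, 40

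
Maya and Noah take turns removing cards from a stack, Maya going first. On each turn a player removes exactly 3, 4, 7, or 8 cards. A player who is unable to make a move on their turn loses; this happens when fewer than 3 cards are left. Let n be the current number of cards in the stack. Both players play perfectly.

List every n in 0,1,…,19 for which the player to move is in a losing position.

0, 1, 2, 11, 12, 13

Label each position W (a win for the player to move) or L (a loss). A position with no legal move is L; any other position is W exactly when some move reaches an L, and L when every move reaches a W.
n=0: no move → L
n=1: no move → L
n=2: no move → L
n=3: reaches L-position 0 → W
n=4: reaches L-position 1 → W
n=5: reaches L-position 2 → W
n=6: reaches L-position 2 → W
n=7: reaches L-position 0 → W
n=8: reaches L-position 1 → W
n=9: reaches L-position 2 → W
n=10: reaches L-position 2 → W
n=11: only reaches 8(W), 7(W), 4(W), 3(W), all W → L
n=12: only reaches 9(W), 8(W), 5(W), 4(W), all W → L
n=13: only reaches 10(W), 9(W), 6(W), 5(W), all W → L
n=14: reaches L-position 11 → W
n=15: reaches L-position 12 → W
n=16: reaches L-position 13 → W
n=17: reaches L-position 13 → W
n=18: reaches L-position 11 → W
n=19: reaches L-position 12 → W
The losing starting values of n are exactly the entries labelled L in this table (6 of them).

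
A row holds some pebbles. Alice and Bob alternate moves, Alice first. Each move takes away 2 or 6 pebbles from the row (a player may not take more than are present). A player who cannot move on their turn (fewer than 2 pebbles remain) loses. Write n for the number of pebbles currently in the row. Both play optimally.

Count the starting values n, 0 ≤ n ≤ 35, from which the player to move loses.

Use the standard recursion: the mover loses at a terminal position; elsewhere, the mover wins exactly when some move hands the opponent an L position.
n=0: no move → L
n=1: no move → L
n=2: W (go to 0, an L position)
n=3: W (go to 1, an L position)
n=4: L (sole option 2(W) is W)
n=5: L (sole option 3(W) is W)
n=6: W (go to 4, an L position)
n=7: W (go to 5, an L position)
n=8: L (options 6(W), 2(W) are all W)
n=9: L (options 7(W), 3(W) are all W)
n=10: W (go to 8, an L position)
n=11: W (go to 9, an L position)
n=12: L (options 10(W), 6(W) are all W)
n=13: L (options 11(W), 7(W) are all W)
n=14: W (go to 12, an L position)
n=15: W (go to 13, an L position)
n=16: L (options 14(W), 10(W) are all W)
n=17: L (options 15(W), 11(W) are all W)
n=18: W (go to 16, an L position)
n=19: W (go to 17, an L position)
n=20: L (options 18(W), 14(W) are all W)
n=21: L (options 19(W), 15(W) are all W)
n=22: W (go to 20, an L position)
n=23: W (go to 21, an L position)
n=24: L (options 22(W), 18(W) are all W)
n=25: L (options 23(W), 19(W) are all W)
n=26: W (go to 24, an L position)
n=27: W (go to 25, an L position)
n=28: L (options 26(W), 22(W) are all W)
n=29: L (options 27(W), 23(W) are all W)
n=30: W (go to 28, an L position)
n=31: W (go to 29, an L position)
n=32: L (options 30(W), 26(W) are all W)
n=33: L (options 31(W), 27(W) are all W)
n=34: W (go to 32, an L position)
n=35: W (go to 33, an L position)
L entries with 0 ≤ n ≤ 35: n = 0, 1, 4, 5, 8, 9, 12, 13, 16, 17, 20, 21, 24, 25, 28, 29, 32, 33; that makes 18.

18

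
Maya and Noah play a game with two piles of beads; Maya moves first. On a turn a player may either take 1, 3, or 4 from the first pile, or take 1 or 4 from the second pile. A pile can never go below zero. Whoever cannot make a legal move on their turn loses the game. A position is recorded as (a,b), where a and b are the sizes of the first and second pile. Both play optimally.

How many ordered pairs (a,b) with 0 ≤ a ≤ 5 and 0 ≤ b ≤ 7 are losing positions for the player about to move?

15

Classify positions by backward induction: terminal positions (no move available) are L. From any other position, the mover wins iff some move reaches an L.
Every move lowers a or b (never raises either), so fill the grid row by row in increasing a, and left to right within a row: each cell's successors are then already labelled.
      b=0  b=1  b=2  b=3  b=4  b=5  b=6  b=7
a=0:    L    W    L    W    W    L    W    L
a=1:    W    L    W    L    W    W    L    W
a=2:    L    W    L    W    W    L    W    L
a=3:    W    L    W    L    W    W    L    W
a=4:    W    W    W    W    L    W    W    W
a=5:    W    W    W    W    W    W    W    W
Cells with no legal move (terminal, hence L): (0,0).
The remaining L cells, each justified by listing all of its moves:
(0,2): only reaches (0,1)(W), which is W → L
(0,5): only reaches (0,4)(W), (0,1)(W), all W → L
(0,7): only reaches (0,6)(W), (0,3)(W), all W → L
(1,1): only reaches (0,1)(W), (1,0)(W), all W → L
(1,3): only reaches (0,3)(W), (1,2)(W), all W → L
(1,6): only reaches (0,6)(W), (1,5)(W), (1,2)(W), all W → L
(2,0): only reaches (1,0)(W), which is W → L
(2,2): only reaches (1,2)(W), (2,1)(W), all W → L
(2,5): only reaches (1,5)(W), (2,4)(W), (2,1)(W), all W → L
(2,7): only reaches (1,7)(W), (2,6)(W), (2,3)(W), all W → L
(3,1): only reaches (2,1)(W), (0,1)(W), (3,0)(W), all W → L
(3,3): only reaches (2,3)(W), (0,3)(W), (3,2)(W), all W → L
(3,6): only reaches (2,6)(W), (0,6)(W), (3,5)(W), (3,2)(W), all W → L
(4,4): only reaches (3,4)(W), (1,4)(W), (0,4)(W), (4,3)(W), (4,0)(W), all W → L
Every other cell has at least one move into one of the L cells above, so it is W.
L cells per row: a=0: 4, a=1: 3, a=2: 4, a=3: 3, a=4: 1, a=5: 0; total 15.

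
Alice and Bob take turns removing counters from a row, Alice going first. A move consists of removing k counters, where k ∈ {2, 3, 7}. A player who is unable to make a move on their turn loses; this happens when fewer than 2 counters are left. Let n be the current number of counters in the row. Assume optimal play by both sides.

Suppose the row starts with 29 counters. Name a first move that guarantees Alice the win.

Work bottom-up. With no move the player to move loses. Otherwise the position is W if at least one move leads to an L position for the opponent, and L if every move leads to a W.
n=0: no move → L
n=1: no move → L
n=2: reaches L-position 0 → W
n=3: reaches L-position 1 → W
n=4: reaches L-position 1 → W
n=5: only reaches 3(W), 2(W), all W → L
n=6: only reaches 4(W), 3(W), all W → L
n=7: reaches L-position 5 → W
n=8: reaches L-position 6 → W
n=9: reaches L-position 6 → W
n=10: only reaches 8(W), 7(W), 3(W), all W → L
n=11: only reaches 9(W), 8(W), 4(W), all W → L
n=12: reaches L-position 10 → W
n=13: reaches L-position 11 → W
n=14: reaches L-position 11 → W
n=15: only reaches 13(W), 12(W), 8(W), all W → L
n=16: only reaches 14(W), 13(W), 9(W), all W → L
n=17: reaches L-position 15 → W
n=18: reaches L-position 16 → W
n=19: reaches L-position 16 → W
n=20: only reaches 18(W), 17(W), 13(W), all W → L
n=21: only reaches 19(W), 18(W), 14(W), all W → L
n=22: reaches L-position 20 → W
n=23: reaches L-position 21 → W
n=24: reaches L-position 21 → W
n=25: only reaches 23(W), 22(W), 18(W), all W → L
n=26: only reaches 24(W), 23(W), 19(W), all W → L
n=27: reaches L-position 25 → W
n=28: reaches L-position 26 → W
n=29: reaches L-position 26 → W
From 29, the L positions reachable in one move are: 26.

Remove 3, leaving 26.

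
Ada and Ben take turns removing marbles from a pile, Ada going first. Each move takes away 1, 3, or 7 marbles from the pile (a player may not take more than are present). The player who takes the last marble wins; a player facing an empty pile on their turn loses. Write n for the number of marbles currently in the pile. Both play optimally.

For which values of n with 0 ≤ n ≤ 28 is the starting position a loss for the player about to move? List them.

0, 2, 4, 6, 8, 10, 12, 14, 16, 18, 20, 22, 24, 26, 28

Use the standard recursion: the mover loses at a terminal position; elsewhere, the mover wins exactly when some move hands the opponent an L position.
n=0: no move → L
n=1: →0(L), so W
n=2: →1(W) only, which is W, so L
n=3: →2(L), so W
n=4: →3(W), 1(W) — all W, so L
n=5: →4(L), so W
n=6: →5(W), 3(W) — all W, so L
n=7: →6(L), so W
n=8: →7(W), 5(W), 1(W) — all W, so L
n=9: →8(L), so W
n=10: →9(W), 7(W), 3(W) — all W, so L
n=11: →10(L), so W
n=12: →11(W), 9(W), 5(W) — all W, so L
n=13: →12(L), so W
n=14: →13(W), 11(W), 7(W) — all W, so L
n=15: →14(L), so W
n=16: →15(W), 13(W), 9(W) — all W, so L
n=17: →16(L), so W
n=18: →17(W), 15(W), 11(W) — all W, so L
n=19: →18(L), so W
n=20: →19(W), 17(W), 13(W) — all W, so L
n=21: →20(L), so W
n=22: →21(W), 19(W), 15(W) — all W, so L
n=23: →22(L), so W
n=24: →23(W), 21(W), 17(W) — all W, so L
n=25: →24(L), so W
n=26: →25(W), 23(W), 19(W) — all W, so L
n=27: →26(L), so W
n=28: →27(W), 25(W), 21(W) — all W, so L
Reading off the rows marked L gives the requested list; there are 15 such values of n.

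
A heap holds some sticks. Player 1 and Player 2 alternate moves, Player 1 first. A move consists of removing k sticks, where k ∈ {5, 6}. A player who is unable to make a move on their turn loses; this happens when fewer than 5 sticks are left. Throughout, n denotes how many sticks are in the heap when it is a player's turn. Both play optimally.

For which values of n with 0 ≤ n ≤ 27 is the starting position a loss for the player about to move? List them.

Classify positions by backward induction: terminal positions (no move available) are L. From any other position, the mover wins iff some move reaches an L.
n=0: no move → L
n=1: no move → L
n=2: no move → L
n=3: no move → L
n=4: no move → L
n=5: can move to 0, which is L ⇒ W
n=6: can move to 1, which is L ⇒ W
n=7: can move to 2, which is L ⇒ W
n=8: can move to 3, which is L ⇒ W
n=9: can move to 4, which is L ⇒ W
n=10: can move to 4, which is L ⇒ W
n=11: moves to 6(W), 5(W); every one is W ⇒ L
n=12: moves to 7(W), 6(W); every one is W ⇒ L
n=13: moves to 8(W), 7(W); every one is W ⇒ L
n=14: moves to 9(W), 8(W); every one is W ⇒ L
n=15: moves to 10(W), 9(W); every one is W ⇒ L
n=16: can move to 11, which is L ⇒ W
n=17: can move to 12, which is L ⇒ W
n=18: can move to 13, which is L ⇒ W
n=19: can move to 14, which is L ⇒ W
n=20: can move to 15, which is L ⇒ W
n=21: can move to 15, which is L ⇒ W
n=22: moves to 17(W), 16(W); every one is W ⇒ L
n=23: moves to 18(W), 17(W); every one is W ⇒ L
n=24: moves to 19(W), 18(W); every one is W ⇒ L
n=25: moves to 20(W), 19(W); every one is W ⇒ L
n=26: moves to 21(W), 20(W); every one is W ⇒ L
n=27: can move to 22, which is L ⇒ W
The losing starting values of n are exactly the entries labelled L in this table (15 of them).

0, 1, 2, 3, 4, 11, 12, 13, 14, 15, 22, 23, 24, 25, 26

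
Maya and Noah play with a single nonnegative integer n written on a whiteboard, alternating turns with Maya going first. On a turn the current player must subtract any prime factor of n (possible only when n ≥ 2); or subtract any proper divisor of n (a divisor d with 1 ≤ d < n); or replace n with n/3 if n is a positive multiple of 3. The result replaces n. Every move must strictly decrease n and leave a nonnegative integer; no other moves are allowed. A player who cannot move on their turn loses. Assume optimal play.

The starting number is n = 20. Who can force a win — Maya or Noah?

Compute win/loss labels from the base case upward. A position with no move is L. Any other position is W if it can reach an L in one move, else L.
n=0: no move → L
n=1: no move → L
n=2: reaches L-position 0 → W
n=3: reaches L-position 0 → W
n=4: only reaches 2(W), 3(W), all W → L
n=5: reaches L-position 0 → W
n=6: reaches L-position 4 → W
n=7: reaches L-position 0 → W
n=8: reaches L-position 4 → W
n=9: only reaches 3(W), 6(W), 8(W), all W → L
n=10: reaches L-position 9 → W
n=11: reaches L-position 0 → W
n=12: reaches L-position 4 → W
n=13: reaches L-position 0 → W
n=14: only reaches 7(W), 12(W), 13(W), all W → L
n=15: reaches L-position 14 → W
n=16: reaches L-position 14 → W
n=17: reaches L-position 0 → W
n=18: reaches L-position 9 → W
n=19: reaches L-position 0 → W
n=20: only reaches 10(W), 15(W), 16(W), 18(W), 19(W), all W → L
Every move from 20 reaches a W position, so the mover loses.

Noah wins.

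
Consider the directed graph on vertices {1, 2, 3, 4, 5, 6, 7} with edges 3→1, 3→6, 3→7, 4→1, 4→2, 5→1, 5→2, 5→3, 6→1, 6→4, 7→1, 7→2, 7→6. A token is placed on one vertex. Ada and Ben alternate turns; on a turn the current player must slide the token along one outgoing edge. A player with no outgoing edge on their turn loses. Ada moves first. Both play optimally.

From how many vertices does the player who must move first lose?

Use the standard recursion: the mover loses at a terminal position; elsewhere, the mover wins exactly when some move hands the opponent an L position.
Every edge goes from a vertex to one that appears earlier in the order 1, 2, 4, 6, 7, 3, 5, so processing vertices in that order labels each vertex after all of its successors.
1: no outgoing edge → L
2: no outgoing edge → L
4: reaches L-position 2 → W
6: reaches L-position 1 → W
7: reaches L-position 2 → W
3: reaches L-position 1 → W
5: reaches L-position 2 → W
The L vertices are 1, 2; that is 2 in all.

2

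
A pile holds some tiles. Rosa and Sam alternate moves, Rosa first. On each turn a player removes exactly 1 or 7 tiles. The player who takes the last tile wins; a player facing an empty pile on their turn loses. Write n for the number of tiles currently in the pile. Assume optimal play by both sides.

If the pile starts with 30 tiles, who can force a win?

Classify positions by backward induction: terminal positions (no move available) are L. From any other position, the mover wins iff some move reaches an L.
n=0: no move → L
n=1: →0(L), so W
n=2: →1(W) only, which is W, so L
n=3: →2(L), so W
n=4: →3(W) only, which is W, so L
n=5: →4(L), so W
n=6: →5(W) only, which is W, so L
n=7: →6(L), so W
n=8: →7(W), 1(W) — all W, so L
n=9: →8(L), so W
n=10: →9(W), 3(W) — all W, so L
n=11: →10(L), so W
n=12: →11(W), 5(W) — all W, so L
n=13: →12(L), so W
n=14: →13(W), 7(W) — all W, so L
n=15: →14(L), so W
n=16: →15(W), 9(W) — all W, so L
n=17: →16(L), so W
n=18: →17(W), 11(W) — all W, so L
n=19: →18(L), so W
n=20: →19(W), 13(W) — all W, so L
n=21: →20(L), so W
n=22: →21(W), 15(W) — all W, so L
n=23: →22(L), so W
n=24: →23(W), 17(W) — all W, so L
n=25: →24(L), so W
n=26: →25(W), 19(W) — all W, so L
n=27: →26(L), so W
n=28: →27(W), 21(W) — all W, so L
n=29: →28(L), so W
n=30: →29(W), 23(W) — all W, so L
The starting position 30 is L: whatever Rosa does, the opponent receives a W position.

Sam wins.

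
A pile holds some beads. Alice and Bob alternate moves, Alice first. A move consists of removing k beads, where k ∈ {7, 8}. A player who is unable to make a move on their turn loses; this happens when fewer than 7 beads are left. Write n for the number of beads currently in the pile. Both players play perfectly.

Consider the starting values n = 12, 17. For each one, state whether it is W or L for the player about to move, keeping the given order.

Use the standard recursion: the mover loses at a terminal position; elsewhere, the mover wins exactly when some move hands the opponent an L position.
n=0: no move → L
n=1: no move → L
n=2: no move → L
n=3: no move → L
n=4: no move → L
n=5: no move → L
n=6: no move → L
n=7: →0(L), so W
n=8: →1(L), so W
n=9: →2(L), so W
n=10: →3(L), so W
n=11: →4(L), so W
n=12: →5(L), so W
n=13: →6(L), so W
n=14: →6(L), so W
n=15: →8(W), 7(W) — all W, so L
n=16: →9(W), 8(W) — all W, so L
n=17: →10(W), 9(W) — all W, so L

12: W, 17: L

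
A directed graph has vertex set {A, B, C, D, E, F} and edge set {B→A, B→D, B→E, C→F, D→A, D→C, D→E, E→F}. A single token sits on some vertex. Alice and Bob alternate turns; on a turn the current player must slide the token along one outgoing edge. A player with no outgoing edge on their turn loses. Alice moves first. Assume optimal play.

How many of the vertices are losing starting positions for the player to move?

2

Label each position W (a win for the player to move) or L (a loss). A position with no legal move is L; any other position is W exactly when some move reaches an L, and L when every move reaches a W.
Every edge goes from a vertex to one that appears earlier in the order A, F, C, E, D, B, so processing vertices in that order labels each vertex after all of its successors.
A: no outgoing edge → L
F: no outgoing edge → L
C: W (go to F, an L position)
E: W (go to F, an L position)
D: W (go to A, an L position)
B: W (go to A, an L position)
The L vertices are A, F; that is 2 in all.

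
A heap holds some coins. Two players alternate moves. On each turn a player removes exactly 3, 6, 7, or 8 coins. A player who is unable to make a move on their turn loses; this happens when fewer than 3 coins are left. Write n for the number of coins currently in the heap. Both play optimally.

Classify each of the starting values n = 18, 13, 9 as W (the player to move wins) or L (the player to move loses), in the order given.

18: W, 13: L, 9: W

Build the W/L table. Terminal = L. A non-terminal position is W if it has a move to some L; otherwise it is L.
n=0: no move → L
n=1: no move → L
n=2: no move → L
n=3: reaches L-position 0 → W
n=4: reaches L-position 1 → W
n=5: reaches L-position 2 → W
n=6: reaches L-position 0 → W
n=7: reaches L-position 1 → W
n=8: reaches L-position 2 → W
n=9: reaches L-position 2 → W
n=10: reaches L-position 2 → W
n=11: only reaches 8(W), 5(W), 4(W), 3(W), all W → L
n=12: only reaches 9(W), 6(W), 5(W), 4(W), all W → L
n=13: only reaches 10(W), 7(W), 6(W), 5(W), all W → L
n=14: reaches L-position 11 → W
n=15: reaches L-position 12 → W
n=16: reaches L-position 13 → W
n=17: reaches L-position 11 → W
n=18: reaches L-position 12 → W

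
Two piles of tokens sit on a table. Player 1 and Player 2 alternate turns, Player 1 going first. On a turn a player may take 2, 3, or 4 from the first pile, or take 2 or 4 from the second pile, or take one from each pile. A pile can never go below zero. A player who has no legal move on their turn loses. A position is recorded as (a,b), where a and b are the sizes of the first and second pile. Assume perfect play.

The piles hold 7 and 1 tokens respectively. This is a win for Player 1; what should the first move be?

Use the standard recursion: the mover loses at a terminal position; elsewhere, the mover wins exactly when some move hands the opponent an L position.
No move ever increases a pile, so every position that can arise here has a ≤ 7 and b ≤ 1; it is enough to label the cells with 0 ≤ a ≤ 7 and 0 ≤ b ≤ 1.
Every move lowers a or b (never raises either), so fill the grid row by row in increasing a, and left to right within a row: each cell's successors are then already labelled.
      b=0  b=1
a=0:    L    L
a=1:    L    W
a=2:    W    W
a=3:    W    W
a=4:    W    W
a=5:    W    L
a=6:    L    L
a=7:    L    W
Cells with no legal move (terminal, hence L): (0,0), (0,1), (1,0).
The remaining L cells, each justified by listing all of its moves:
(5,1): moves to (3,1)(W), (2,1)(W), (1,1)(W), (4,0)(W); every one is W ⇒ L
(6,0): moves to (4,0)(W), (3,0)(W), (2,0)(W); every one is W ⇒ L
(6,1): moves to (4,1)(W), (3,1)(W), (2,1)(W), (5,0)(W); every one is W ⇒ L
(7,0): moves to (5,0)(W), (4,0)(W), (3,0)(W); every one is W ⇒ L
Every other cell has at least one move into one of the L cells above, so it is W.
From (7,1), the L positions reachable in one move are: (5,1), (6,0). Any move reaching one of these is winning.

Move to (5,1).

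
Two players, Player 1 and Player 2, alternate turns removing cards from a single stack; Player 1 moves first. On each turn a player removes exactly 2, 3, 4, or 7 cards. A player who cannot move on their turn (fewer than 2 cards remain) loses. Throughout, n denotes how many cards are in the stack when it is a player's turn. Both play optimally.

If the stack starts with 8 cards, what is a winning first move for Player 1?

Compute win/loss labels from the base case upward. A position with no move is L. Any other position is W if it can reach an L in one move, else L.
n=0: no move → L
n=1: no move → L
n=2: W (go to 0, an L position)
n=3: W (go to 1, an L position)
n=4: W (go to 1, an L position)
n=5: W (go to 1, an L position)
n=6: L (options 4(W), 3(W), 2(W) are all W)
n=7: W (go to 0, an L position)
n=8: W (go to 6, an L position)
From 8, the L positions reachable in one move are: 6, 1. Any move reaching one of these is winning.

Remove 2, leaving 6.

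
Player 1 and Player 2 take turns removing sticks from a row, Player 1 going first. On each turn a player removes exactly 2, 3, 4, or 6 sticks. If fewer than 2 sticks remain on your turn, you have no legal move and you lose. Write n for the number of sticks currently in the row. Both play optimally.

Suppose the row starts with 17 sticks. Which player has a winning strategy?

Player 2 wins.

Build the W/L table. Terminal = L. A non-terminal position is W if it has a move to some L; otherwise it is L.
n=0: no move → L
n=1: no move → L
n=2: reaches L-position 0 → W
n=3: reaches L-position 1 → W
n=4: reaches L-position 1 → W
n=5: reaches L-position 1 → W
n=6: reaches L-position 0 → W
n=7: reaches L-position 1 → W
n=8: only reaches 6(W), 5(W), 4(W), 2(W), all W → L
n=9: only reaches 7(W), 6(W), 5(W), 3(W), all W → L
n=10: reaches L-position 8 → W
n=11: reaches L-position 9 → W
n=12: reaches L-position 9 → W
n=13: reaches L-position 9 → W
n=14: reaches L-position 8 → W
n=15: reaches L-position 9 → W
n=16: only reaches 14(W), 13(W), 12(W), 10(W), all W → L
n=17: only reaches 15(W), 14(W), 13(W), 11(W), all W → L
The starting position 17 is L: whatever Player 1 does, the opponent receives a W position.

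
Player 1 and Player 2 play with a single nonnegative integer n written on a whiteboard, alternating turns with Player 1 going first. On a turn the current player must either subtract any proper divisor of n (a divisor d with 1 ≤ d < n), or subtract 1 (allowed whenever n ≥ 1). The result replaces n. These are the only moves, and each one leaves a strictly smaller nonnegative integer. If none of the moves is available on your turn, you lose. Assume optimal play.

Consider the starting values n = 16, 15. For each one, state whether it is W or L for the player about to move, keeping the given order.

Compute win/loss labels from the base case upward. A position with no move is L. Any other position is W if it can reach an L in one move, else L.
n=0: no move → L
n=1: W (go to 0, an L position)
n=2: L (sole option 1(W) is W)
n=3: W (go to 2, an L position)
n=4: W (go to 2, an L position)
n=5: L (sole option 4(W) is W)
n=6: W (go to 5, an L position)
n=7: L (sole option 6(W) is W)
n=8: W (go to 7, an L position)
n=9: L (options 6(W), 8(W) are all W)
n=10: W (go to 5, an L position)
n=11: L (sole option 10(W) is W)
n=12: W (go to 9, an L position)
n=13: L (sole option 12(W) is W)
n=14: W (go to 7, an L position)
n=15: L (options 10(W), 12(W), 14(W) are all W)
n=16: W (go to 15, an L position)

16: W, 15: L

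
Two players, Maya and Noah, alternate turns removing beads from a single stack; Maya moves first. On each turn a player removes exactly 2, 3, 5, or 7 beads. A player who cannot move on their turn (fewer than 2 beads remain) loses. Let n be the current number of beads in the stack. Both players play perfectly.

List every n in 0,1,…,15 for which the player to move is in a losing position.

0, 1, 9, 10

Positions with no move are L. A position that does have a move is losing for the player to move precisely when every available move leads to a winning position for the opponent. Fill in the labels:
n=0: no move → L
n=1: no move → L
n=2: →0(L), so W
n=3: →1(L), so W
n=4: →1(L), so W
n=5: →0(L), so W
n=6: →1(L), so W
n=7: →0(L), so W
n=8: →1(L), so W
n=9: →7(W), 6(W), 4(W), 2(W) — all W, so L
n=10: →8(W), 7(W), 5(W), 3(W) — all W, so L
n=11: →9(L), so W
n=12: →10(L), so W
n=13: →10(L), so W
n=14: →9(L), so W
n=15: →10(L), so W
Reading off the rows marked L gives the requested list; there are 4 such values of n.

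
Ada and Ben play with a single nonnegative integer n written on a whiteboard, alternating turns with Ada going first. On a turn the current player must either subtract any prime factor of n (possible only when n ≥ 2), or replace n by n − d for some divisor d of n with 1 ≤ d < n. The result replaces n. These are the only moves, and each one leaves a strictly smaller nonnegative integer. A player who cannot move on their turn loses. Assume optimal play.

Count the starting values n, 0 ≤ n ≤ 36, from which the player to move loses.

Compute win/loss labels from the base case upward. A position with no move is L. Any other position is W if it can reach an L in one move, else L.
n=0: no move → L
n=1: no move → L
n=2: →0(L), so W
n=3: →0(L), so W
n=4: →2(W), 3(W) — all W, so L
n=5: →0(L), so W
n=6: →4(L), so W
n=7: →0(L), so W
n=8: →4(L), so W
n=9: →6(W), 8(W) — all W, so L
n=10: →9(L), so W
n=11: →0(L), so W
n=12: →9(L), so W
n=13: →0(L), so W
n=14: →7(W), 12(W), 13(W) — all W, so L
n=15: →14(L), so W
n=16: →14(L), so W
n=17: →0(L), so W
n=18: →9(L), so W
n=19: →0(L), so W
n=20: →10(W), 15(W), 16(W), 18(W), 19(W) — all W, so L
n=21: →14(L), so W
n=22: →20(L), so W
n=23: →0(L), so W
n=24: →20(L), so W
n=25: →20(L), so W
n=26: →13(W), 24(W), 25(W) — all W, so L
n=27: →26(L), so W
n=28: →14(L), so W
n=29: →0(L), so W
n=30: →20(L), so W
n=31: →0(L), so W
n=32: →16(W), 24(W), 28(W), 30(W), 31(W) — all W, so L
n=33: →32(L), so W
n=34: →32(L), so W
n=35: →28(W), 30(W), 34(W) — all W, so L
n=36: →32(L), so W
L entries with 0 ≤ n ≤ 36: n = 0, 1, 4, 9, 14, 20, 26, 32, 35; that makes 9.

9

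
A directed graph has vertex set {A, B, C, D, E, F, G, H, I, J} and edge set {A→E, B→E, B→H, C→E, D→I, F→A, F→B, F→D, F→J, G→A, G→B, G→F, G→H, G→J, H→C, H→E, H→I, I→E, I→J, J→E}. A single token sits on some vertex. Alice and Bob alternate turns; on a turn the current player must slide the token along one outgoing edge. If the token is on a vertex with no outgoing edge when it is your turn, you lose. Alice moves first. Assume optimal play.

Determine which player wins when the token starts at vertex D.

Classify positions by backward induction: terminal positions (no move available) are L. From any other position, the mover wins iff some move reaches an L.
Every edge goes from a vertex to one that appears earlier in the order E, J, I, C, A, H, D, B, F, G, so processing vertices in that order labels each vertex after all of its successors.
E: no outgoing edge → L
J: W (go to E, an L position)
I: W (go to E, an L position)
C: W (go to E, an L position)
A: W (go to E, an L position)
H: W (go to E, an L position)
D: L (sole option I(W) is W)
B: W (go to E, an L position)
F: W (go to D, an L position)
G: L (options F(W), B(W), H(W), A(W), J(W) are all W)
The starting position D is L: whatever Alice does, the opponent receives a W position.

Bob wins.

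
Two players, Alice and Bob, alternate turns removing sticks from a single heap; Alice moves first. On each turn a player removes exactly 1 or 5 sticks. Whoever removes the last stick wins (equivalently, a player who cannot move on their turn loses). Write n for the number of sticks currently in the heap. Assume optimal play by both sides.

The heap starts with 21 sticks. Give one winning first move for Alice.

Work bottom-up. With no move the player to move loses. Otherwise the position is W if at least one move leads to an L position for the opponent, and L if every move leads to a W.
n=0: no move → L
n=1: W (go to 0, an L position)
n=2: L (sole option 1(W) is W)
n=3: W (go to 2, an L position)
n=4: L (sole option 3(W) is W)
n=5: W (go to 4, an L position)
n=6: L (options 5(W), 1(W) are all W)
n=7: W (go to 6, an L position)
n=8: L (options 7(W), 3(W) are all W)
n=9: W (go to 8, an L position)
n=10: L (options 9(W), 5(W) are all W)
n=11: W (go to 10, an L position)
n=12: L (options 11(W), 7(W) are all W)
n=13: W (go to 12, an L position)
n=14: L (options 13(W), 9(W) are all W)
n=15: W (go to 14, an L position)
n=16: L (options 15(W), 11(W) are all W)
n=17: W (go to 16, an L position)
n=18: L (options 17(W), 13(W) are all W)
n=19: W (go to 18, an L position)
n=20: L (options 19(W), 15(W) are all W)
n=21: W (go to 20, an L position)
From 21, the L positions reachable in one move are: 20, 16. Any move reaching one of these is winning.

Remove 1, leaving 20.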